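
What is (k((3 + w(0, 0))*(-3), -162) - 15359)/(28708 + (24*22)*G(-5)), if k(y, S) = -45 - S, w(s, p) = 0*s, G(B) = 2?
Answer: -7621/14882 ≈ -0.51210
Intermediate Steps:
w(s, p) = 0
(k((3 + w(0, 0))*(-3), -162) - 15359)/(28708 + (24*22)*G(-5)) = ((-45 - 1*(-162)) - 15359)/(28708 + (24*22)*2) = ((-45 + 162) - 15359)/(28708 + 528*2) = (117 - 15359)/(28708 + 1056) = -15242/29764 = -15242*1/29764 = -7621/14882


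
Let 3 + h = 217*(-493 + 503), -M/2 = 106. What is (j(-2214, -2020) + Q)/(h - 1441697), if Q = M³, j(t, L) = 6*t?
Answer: 4770706/719765 ≈ 6.6281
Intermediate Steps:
M = -212 (M = -2*106 = -212)
h = 2167 (h = -3 + 217*(-493 + 503) = -3 + 217*10 = -3 + 2170 = 2167)
Q = -9528128 (Q = (-212)³ = -9528128)
(j(-2214, -2020) + Q)/(h - 1441697) = (6*(-2214) - 9528128)/(2167 - 1441697) = (-13284 - 9528128)/(-1439530) = -9541412*(-1/1439530) = 4770706/719765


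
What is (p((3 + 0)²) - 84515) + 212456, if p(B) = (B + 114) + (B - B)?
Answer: 128064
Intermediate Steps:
p(B) = 114 + B (p(B) = (114 + B) + 0 = 114 + B)
(p((3 + 0)²) - 84515) + 212456 = ((114 + (3 + 0)²) - 84515) + 212456 = ((114 + 3²) - 84515) + 212456 = ((114 + 9) - 84515) + 212456 = (123 - 84515) + 212456 = -84392 + 212456 = 128064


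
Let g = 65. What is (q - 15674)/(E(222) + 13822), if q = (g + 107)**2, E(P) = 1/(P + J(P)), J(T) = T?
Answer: 6176040/6136969 ≈ 1.0064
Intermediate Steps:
E(P) = 1/(2*P) (E(P) = 1/(P + P) = 1/(2*P))
q = 29584 (q = (65 + 107)**2 = 172**2 = 29584)
(q - 15674)/(E(222) + 13822) = (29584 - 15674)/((1/2)/222 + 13822) = 13910/((1/2)*(1/222) + 13822) = 13910/(1/444 + 13822) = 13910/(6136969/444) = 13910*(444/6136969) = 6176040/6136969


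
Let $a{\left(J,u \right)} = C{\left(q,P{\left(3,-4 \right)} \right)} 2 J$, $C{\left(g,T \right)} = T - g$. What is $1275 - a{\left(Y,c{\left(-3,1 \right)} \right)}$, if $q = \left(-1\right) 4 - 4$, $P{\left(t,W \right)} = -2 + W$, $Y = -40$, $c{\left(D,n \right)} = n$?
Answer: $1435$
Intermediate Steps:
$q = -8$ ($q = -4 - 4 = -8$)
$a{\left(J,u \right)} = 4 J$ ($a{\left(J,u \right)} = \left(\left(-2 - 4\right) - -8\right) 2 J = \left(-6 + 8\right) 2 J = 2 \cdot 2 J = 4 J$)
$1275 - a{\left(Y,c{\left(-3,1 \right)} \right)} = 1275 - 4 \left(-40\right) = 1275 - -160 = 1275 + 160 = 1435$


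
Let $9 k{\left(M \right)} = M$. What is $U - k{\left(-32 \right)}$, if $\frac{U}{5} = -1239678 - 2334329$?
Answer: $- \frac{160830283}{9} \approx -1.787 \cdot 10^{7}$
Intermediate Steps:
$k{\left(M \right)} = \frac{M}{9}$
$U = -17870035$ ($U = 5 \left(-1239678 - 2334329\right) = 5 \left(-3574007\right) = -17870035$)
$U - k{\left(-32 \right)} = -17870035 - \frac{1}{9} \left(-32\right) = -17870035 - - \frac{32}{9} = -17870035 + \frac{32}{9} = - \frac{160830283}{9}$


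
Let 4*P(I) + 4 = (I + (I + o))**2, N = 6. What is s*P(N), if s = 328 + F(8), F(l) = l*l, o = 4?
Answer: 24696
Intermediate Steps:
F(l) = l**2
s = 392 (s = 328 + 8**2 = 328 + 64 = 392)
P(I) = -1 + (4 + 2*I)**2/4 (P(I) = -1 + (I + (I + 4))**2/4 = -1 + (I + (4 + I))**2/4 = -1 + (4 + 2*I)**2/4)
s*P(N) = 392*(-1 + (2 + 6)**2) = 392*(-1 + 8**2) = 392*(-1 + 64) = 392*63 = 24696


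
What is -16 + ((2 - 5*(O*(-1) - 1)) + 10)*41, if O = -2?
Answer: 271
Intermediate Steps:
-16 + ((2 - 5*(O*(-1) - 1)) + 10)*41 = -16 + ((2 - 5*(-2*(-1) - 1)) + 10)*41 = -16 + ((2 - 5*(2 - 1)) + 10)*41 = -16 + ((2 - 5*1) + 10)*41 = -16 + ((2 - 5) + 10)*41 = -16 + (-3 + 10)*41 = -16 + 7*41 = -16 + 287 = 271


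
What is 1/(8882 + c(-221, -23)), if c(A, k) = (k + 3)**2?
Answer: 1/9282 ≈ 0.00010774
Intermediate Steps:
c(A, k) = (3 + k)**2
1/(8882 + c(-221, -23)) = 1/(8882 + (3 - 23)**2) = 1/(8882 + (-20)**2) = 1/(8882 + 400) = 1/9282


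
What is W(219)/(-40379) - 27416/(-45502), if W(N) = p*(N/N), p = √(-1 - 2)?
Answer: 13708/22751 - I*√3/40379 ≈ 0.60252 - 4.2895e-5*I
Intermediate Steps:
p = I*√3 (p = √(-3) = I*√3 ≈ 1.732*I)
W(N) = I*√3 (W(N) = (I*√3)*(N/N) = (I*√3)*1 = I*√3)
W(219)/(-40379) - 27416/(-45502) = (I*√3)/(-40379) - 27416/(-45502) = (I*√3)*(-1/40379) - 27416*(-1/45502) = -I*√3/40379 + 13708/22751 = 13708/22751 - I*√3/40379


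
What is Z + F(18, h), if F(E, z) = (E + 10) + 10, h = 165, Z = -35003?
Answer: -34965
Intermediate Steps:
F(E, z) = 20 + E (F(E, z) = (10 + E) + 10 = 20 + E)
Z + F(18, h) = -35003 + (20 + 18) = -35003 + 38 = -34965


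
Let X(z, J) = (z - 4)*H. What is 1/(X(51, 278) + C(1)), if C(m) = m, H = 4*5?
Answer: 1/941 ≈ 0.0010627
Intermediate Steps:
H = 20
X(z, J) = -80 + 20*z (X(z, J) = (z - 4)*20 = (-4 + z)*20 = -80 + 20*z)
1/(X(51, 278) + C(1)) = 1/((-80 + 20*51) + 1) = 1/((-80 + 1020) + 1) = 1/(940 + 1) = 1/941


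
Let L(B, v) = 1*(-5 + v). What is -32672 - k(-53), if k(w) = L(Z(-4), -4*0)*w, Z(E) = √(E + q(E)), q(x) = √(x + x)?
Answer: -32937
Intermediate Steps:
q(x) = √2*√x (q(x) = √(2*x) = √2*√x)
Z(E) = √(E + √2*√E)
L(B, v) = -5 + v
k(w) = -5*w (k(w) = (-5 - 4*0)*w = (-5 + 0)*w = -5*w)
-32672 - k(-53) = -32672 - (-5)*(-53) = -32672 - 1*265 = -32672 - 265 = -32937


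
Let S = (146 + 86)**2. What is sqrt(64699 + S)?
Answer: sqrt(118523) ≈ 344.27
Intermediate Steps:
S = 53824 (S = 232**2 = 53824)
sqrt(64699 + S) = sqrt(64699 + 53824) = sqrt(118523)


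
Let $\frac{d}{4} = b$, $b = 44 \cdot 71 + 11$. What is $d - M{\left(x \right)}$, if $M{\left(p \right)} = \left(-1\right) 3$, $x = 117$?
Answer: $12543$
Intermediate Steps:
$M{\left(p \right)} = -3$
$b = 3135$ ($b = 3124 + 11 = 3135$)
$d = 12540$ ($d = 4 \cdot 3135 = 12540$)
$d - M{\left(x \right)} = 12540 - -3 = 12540 + 3 = 12543$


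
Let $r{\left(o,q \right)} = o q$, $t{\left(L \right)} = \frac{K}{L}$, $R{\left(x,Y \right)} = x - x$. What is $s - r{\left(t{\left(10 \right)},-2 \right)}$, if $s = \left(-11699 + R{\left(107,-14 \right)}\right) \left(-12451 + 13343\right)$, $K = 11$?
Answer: $- \frac{52177529}{5} \approx -1.0436 \cdot 10^{7}$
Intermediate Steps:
$R{\left(x,Y \right)} = 0$
$t{\left(L \right)} = \frac{11}{L}$
$s = -10435508$ ($s = \left(-11699 + 0\right) \left(-12451 + 13343\right) = \left(-11699\right) 892 = -10435508$)
$s - r{\left(t{\left(10 \right)},-2 \right)} = -10435508 - \frac{11}{10} \left(-2\right) = -10435508 - - \frac{11}{5} = -10435508 + \frac{11}{5} = - \frac{52177529}{5}$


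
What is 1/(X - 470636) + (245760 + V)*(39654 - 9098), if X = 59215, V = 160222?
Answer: 5103754026014631/411421 ≈ 1.2405e+10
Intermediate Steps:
1/(X - 470636) + (245760 + V)*(39654 - 9098) = 1/(59215 - 470636) + (245760 + 160222)*(39654 - 9098) = 1/(-411421) + 405982*30556 = -1/411421 + 12405185992 = 5103754026014631/411421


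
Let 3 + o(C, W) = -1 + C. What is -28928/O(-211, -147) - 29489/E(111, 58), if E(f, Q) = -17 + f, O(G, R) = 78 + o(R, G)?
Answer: 566535/6862 ≈ 82.561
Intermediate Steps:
o(C, W) = -4 + C (o(C, W) = -3 + (-1 + C) = -4 + C)
O(G, R) = 74 + R (O(G, R) = 78 + (-4 + R) = 74 + R)
-28928/O(-211, -147) - 29489/E(111, 58) = -28928/(74 - 147) - 29489/(-17 + 111) = -28928/(-73) - 29489/94 = -28928*(-1/73) - 29489*1/94 = 28928/73 - 29489/94 = 566535/6862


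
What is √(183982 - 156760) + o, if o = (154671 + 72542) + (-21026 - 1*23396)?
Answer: 182791 + √27222 ≈ 1.8296e+5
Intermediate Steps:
o = 182791 (o = 227213 + (-21026 - 23396) = 227213 - 44422 = 182791)
√(183982 - 156760) + o = √(183982 - 156760) + 182791 = √27222 + 182791 = 182791 + √27222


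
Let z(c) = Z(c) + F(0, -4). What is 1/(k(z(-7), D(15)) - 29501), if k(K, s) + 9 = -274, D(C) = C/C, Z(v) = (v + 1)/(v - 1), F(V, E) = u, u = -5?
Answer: -1/29784 ≈ -3.3575e-5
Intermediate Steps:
F(V, E) = -5
Z(v) = (1 + v)/(-1 + v)
z(c) = -5 + (1 + c)/(-1 + c) (z(c) = (1 + c)/(-1 + c) - 5 = -5 + (1 + c)/(-1 + c))
D(C) = 1
k(K, s) = -283 (k(K, s) = -9 - 274 = -283)
1/(k(z(-7), D(15)) - 29501) = 1/(-283 - 29501) = 1/(-29784) = -1/29784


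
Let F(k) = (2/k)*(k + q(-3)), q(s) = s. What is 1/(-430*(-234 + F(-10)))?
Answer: 1/99502 ≈ 1.0050e-5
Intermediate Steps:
F(k) = 2*(-3 + k)/k (F(k) = (2/k)*(k - 3) = (2/k)*(-3 + k) = 2*(-3 + k)/k)
1/(-430*(-234 + F(-10))) = 1/(-430*(-234 + (2 - 6/(-10)))) = 1/(-430*(-234 + (2 - 6*(-⅒)))) = 1/(-430*(-234 + (2 + ⅗))) = 1/(-430*(-234 + 13/5)) = 1/(-430*(-1157/5)) = 1/99502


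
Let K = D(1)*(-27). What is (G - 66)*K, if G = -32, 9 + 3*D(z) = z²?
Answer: -7056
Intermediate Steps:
D(z) = -3 + z²/3
K = 72 (K = (-3 + (⅓)*1²)*(-27) = (-3 + (⅓)*1)*(-27) = (-3 + ⅓)*(-27) = -8/3*(-27) = 72)
(G - 66)*K = (-32 - 66)*72 = -98*72 = -7056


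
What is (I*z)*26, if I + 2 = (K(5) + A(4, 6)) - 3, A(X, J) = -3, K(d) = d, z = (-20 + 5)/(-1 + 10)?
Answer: 130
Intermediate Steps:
z = -5/3 (z = -15/9 = -15*⅑ = -5/3 ≈ -1.6667)
I = -3 (I = -2 + ((5 - 3) - 3) = -2 + (2 - 3) = -2 - 1 = -3)
(I*z)*26 = -3*(-5/3)*26 = 5*26 = 130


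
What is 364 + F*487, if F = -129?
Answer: -62459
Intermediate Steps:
364 + F*487 = 364 - 129*487 = 364 - 62823 = -62459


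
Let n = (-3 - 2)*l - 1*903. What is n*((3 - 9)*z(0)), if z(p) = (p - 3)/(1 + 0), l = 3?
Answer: -16524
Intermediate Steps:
z(p) = -3 + p (z(p) = (-3 + p)/1 = (-3 + p)*1 = -3 + p)
n = -918 (n = (-3 - 2)*3 - 1*903 = -5*3 - 903 = -15 - 903 = -918)
n*((3 - 9)*z(0)) = -918*(3 - 9)*(-3 + 0) = -(-5508)*(-3) = -918*18 = -16524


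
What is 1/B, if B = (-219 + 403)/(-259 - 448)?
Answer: -707/184 ≈ -3.8424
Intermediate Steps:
B = -184/707 (B = 184/(-707) = 184*(-1/707) = -184/707 ≈ -0.26025)
1/B = 1/(-184/707) = -707/184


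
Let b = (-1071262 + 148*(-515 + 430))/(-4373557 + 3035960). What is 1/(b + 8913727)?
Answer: 1337597/11922975577861 ≈ 1.1219e-7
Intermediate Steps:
b = 1083842/1337597 (b = (-1071262 + 148*(-85))/(-1337597) = (-1071262 - 12580)*(-1/1337597) = -1083842*(-1/1337597) = 1083842/1337597 ≈ 0.81029)
1/(b + 8913727) = 1/(1083842/1337597 + 8913727) = 1/(11922975577861/1337597) = 1337597/11922975577861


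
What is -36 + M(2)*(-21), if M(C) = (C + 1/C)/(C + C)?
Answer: -393/8 ≈ -49.125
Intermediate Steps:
M(C) = (C + 1/C)/(2*C) (M(C) = (C + 1/C)/((2*C)) = (C + 1/C)*(1/(2*C)) = (C + 1/C)/(2*C))
-36 + M(2)*(-21) = -36 + ((½)*(1 + 2²)/2²)*(-21) = -36 + ((½)*(¼)*(1 + 4))*(-21) = -36 + ((½)*(¼)*5)*(-21) = -36 + (5/8)*(-21) = -36 - 105/8 = -393/8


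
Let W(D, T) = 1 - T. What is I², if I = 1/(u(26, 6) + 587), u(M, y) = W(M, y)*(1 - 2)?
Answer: 1/350464 ≈ 2.8534e-6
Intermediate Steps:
u(M, y) = -1 + y (u(M, y) = (1 - y)*(1 - 2) = (1 - y)*(-1) = -1 + y)
I = 1/592 (I = 1/((-1 + 6) + 587) = 1/(5 + 587) = 1/592 ≈ 0.0016892)
I² = (1/592)² = 1/350464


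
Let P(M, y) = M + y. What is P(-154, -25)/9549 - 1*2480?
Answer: -23681699/9549 ≈ -2480.0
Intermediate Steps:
P(-154, -25)/9549 - 1*2480 = (-154 - 25)/9549 - 1*2480 = -179*1/9549 - 2480 = -179/9549 - 2480 = -23681699/9549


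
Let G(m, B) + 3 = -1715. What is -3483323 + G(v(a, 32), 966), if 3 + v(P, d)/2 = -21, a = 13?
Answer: -3485041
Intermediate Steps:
v(P, d) = -48 (v(P, d) = -6 + 2*(-21) = -6 - 42 = -48)
G(m, B) = -1718 (G(m, B) = -3 - 1715 = -1718)
-3483323 + G(v(a, 32), 966) = -3483323 - 1718 = -3485041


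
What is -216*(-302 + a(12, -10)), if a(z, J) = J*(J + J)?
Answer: 22032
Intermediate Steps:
a(z, J) = 2*J**2 (a(z, J) = J*(2*J) = 2*J**2)
-216*(-302 + a(12, -10)) = -216*(-302 + 2*(-10)**2) = -216*(-302 + 2*100) = -216*(-302 + 200) = -216*(-102) = 22032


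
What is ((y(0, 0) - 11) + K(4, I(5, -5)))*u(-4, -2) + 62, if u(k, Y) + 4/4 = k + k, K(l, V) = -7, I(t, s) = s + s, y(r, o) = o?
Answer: 224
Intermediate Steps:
I(t, s) = 2*s
u(k, Y) = -1 + 2*k (u(k, Y) = -1 + (k + k) = -1 + 2*k)
((y(0, 0) - 11) + K(4, I(5, -5)))*u(-4, -2) + 62 = ((0 - 11) - 7)*(-1 + 2*(-4)) + 62 = (-11 - 7)*(-1 - 8) + 62 = -18*(-9) + 62 = 162 + 62 = 224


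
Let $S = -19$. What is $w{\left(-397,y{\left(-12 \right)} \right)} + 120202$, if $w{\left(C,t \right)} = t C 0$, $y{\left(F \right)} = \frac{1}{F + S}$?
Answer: $120202$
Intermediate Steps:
$y{\left(F \right)} = \frac{1}{-19 + F}$ ($y{\left(F \right)} = \frac{1}{F - 19} = \frac{1}{-19 + F}$)
$w{\left(C,t \right)} = 0$ ($w{\left(C,t \right)} = C t 0 = 0$)
$w{\left(-397,y{\left(-12 \right)} \right)} + 120202 = 0 + 120202 = 120202$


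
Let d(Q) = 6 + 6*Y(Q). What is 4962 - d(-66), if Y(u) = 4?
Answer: 4932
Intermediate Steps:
d(Q) = 30 (d(Q) = 6 + 6*4 = 6 + 24 = 30)
4962 - d(-66) = 4962 - 1*30 = 4962 - 30 = 4932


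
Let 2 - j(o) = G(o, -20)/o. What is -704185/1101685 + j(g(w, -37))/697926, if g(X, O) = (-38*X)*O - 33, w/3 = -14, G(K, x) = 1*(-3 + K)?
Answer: -74457389680162/116487532704465 ≈ -0.63919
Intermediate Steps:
G(K, x) = -3 + K
w = -42 (w = 3*(-14) = -42)
g(X, O) = -33 - 38*O*X (g(X, O) = -38*O*X - 33 = -33 - 38*O*X)
j(o) = 2 - (-3 + o)/o
-704185/1101685 + j(g(w, -37))/697926 = -704185/1101685 + ((3 + (-33 - 38*(-37)*(-42)))/(-33 - 38*(-37)*(-42)))/697926 = -704185*1/1101685 + ((3 + (-33 - 59052))/(-33 - 59052))*(1/697926) = -140837/220337 + ((3 - 59085)/(-59085))*(1/697926) = -140837/220337 - 1/59085*(-59082)*(1/697926) = -140837/220337 + (19694/19695)*(1/697926) = -140837/220337 + 9847/6872826285 = -74457389680162/116487532704465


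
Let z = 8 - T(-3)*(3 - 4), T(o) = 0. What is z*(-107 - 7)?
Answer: -912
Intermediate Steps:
z = 8 (z = 8 - 0*(3 - 4) = 8 - 0*(-1) = 8 - 1*0 = 8 + 0 = 8)
z*(-107 - 7) = 8*(-107 - 7) = 8*(-114) = -912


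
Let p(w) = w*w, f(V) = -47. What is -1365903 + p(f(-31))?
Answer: -1363694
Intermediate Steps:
p(w) = w²
-1365903 + p(f(-31)) = -1365903 + (-47)² = -1365903 + 2209 = -1363694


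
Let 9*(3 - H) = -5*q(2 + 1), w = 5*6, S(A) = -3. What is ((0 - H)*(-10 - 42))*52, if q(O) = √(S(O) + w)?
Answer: 8112 + 13520*√3/3 ≈ 15918.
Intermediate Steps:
w = 30
q(O) = 3*√3 (q(O) = √(-3 + 30) = √27 = 3*√3)
H = 3 + 5*√3/3 (H = 3 - (-5)*3*√3/9 = 3 - (-5)*√3/3 = 3 + 5*√3/3 ≈ 5.8867)
((0 - H)*(-10 - 42))*52 = ((0 - (3 + 5*√3/3))*(-10 - 42))*52 = ((0 + (-3 - 5*√3/3))*(-52))*52 = ((-3 - 5*√3/3)*(-52))*52 = (156 + 260*√3/3)*52 = 8112 + 13520*√3/3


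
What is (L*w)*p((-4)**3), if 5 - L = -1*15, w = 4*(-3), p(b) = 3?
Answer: -720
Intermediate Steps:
w = -12
L = 20 (L = 5 - (-1)*15 = 5 - 1*(-15) = 5 + 15 = 20)
(L*w)*p((-4)**3) = (20*(-12))*3 = -240*3 = -720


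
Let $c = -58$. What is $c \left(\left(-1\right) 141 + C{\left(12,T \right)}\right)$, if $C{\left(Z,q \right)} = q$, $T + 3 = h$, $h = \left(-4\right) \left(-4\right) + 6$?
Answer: $7076$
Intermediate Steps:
$h = 22$ ($h = 16 + 6 = 22$)
$T = 19$ ($T = -3 + 22 = 19$)
$c \left(\left(-1\right) 141 + C{\left(12,T \right)}\right) = - 58 \left(\left(-1\right) 141 + 19\right) = - 58 \left(-141 + 19\right) = \left(-58\right) \left(-122\right) = 7076$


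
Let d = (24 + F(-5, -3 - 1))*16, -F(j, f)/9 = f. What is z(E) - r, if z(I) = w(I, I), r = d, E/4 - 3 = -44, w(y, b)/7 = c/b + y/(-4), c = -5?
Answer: -110337/164 ≈ -672.79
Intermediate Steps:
F(j, f) = -9*f
w(y, b) = -35/b - 7*y/4 (w(y, b) = 7*(-5/b + y/(-4)) = 7*(-5/b + y*(-¼)) = 7*(-5/b - y/4) = -35/b - 7*y/4)
E = -164 (E = 12 + 4*(-44) = 12 - 176 = -164)
d = 960 (d = (24 - 9*(-3 - 1))*16 = (24 - 9*(-4))*16 = (24 + 36)*16 = 60*16 = 960)
r = 960
z(I) = -35/I - 7*I/4
z(E) - r = (-35/(-164) - 7/4*(-164)) - 1*960 = (-35*(-1/164) + 287) - 960 = (35/164 + 287) - 960 = 47103/164 - 960 = -110337/164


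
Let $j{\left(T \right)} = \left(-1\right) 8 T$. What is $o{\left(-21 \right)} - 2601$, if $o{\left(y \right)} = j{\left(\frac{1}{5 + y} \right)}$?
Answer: $- \frac{5201}{2} \approx -2600.5$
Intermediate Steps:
$j{\left(T \right)} = - 8 T$
$o{\left(y \right)} = - \frac{8}{5 + y}$
$o{\left(-21 \right)} - 2601 = - \frac{8}{5 - 21} - 2601 = - \frac{8}{-16} - 2601 = \left(-8\right) \left(- \frac{1}{16}\right) - 2601 = \frac{1}{2} - 2601 = - \frac{5201}{2}$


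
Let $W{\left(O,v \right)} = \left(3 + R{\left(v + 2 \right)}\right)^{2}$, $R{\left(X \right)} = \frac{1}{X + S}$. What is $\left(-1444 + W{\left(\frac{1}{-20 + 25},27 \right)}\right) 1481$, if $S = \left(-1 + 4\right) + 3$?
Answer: $- \frac{2603100384}{1225} \approx -2.125 \cdot 10^{6}$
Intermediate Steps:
$S = 6$ ($S = 3 + 3 = 6$)
$R{\left(X \right)} = \frac{1}{6 + X}$ ($R{\left(X \right)} = \frac{1}{X + 6} = \frac{1}{6 + X}$)
$W{\left(O,v \right)} = \left(3 + \frac{1}{8 + v}\right)^{2}$ ($W{\left(O,v \right)} = \left(3 + \frac{1}{6 + \left(v + 2\right)}\right)^{2} = \left(3 + \frac{1}{6 + \left(2 + v\right)}\right)^{2} = \left(3 + \frac{1}{8 + v}\right)^{2}$)
$\left(-1444 + W{\left(\frac{1}{-20 + 25},27 \right)}\right) 1481 = \left(-1444 + \frac{\left(25 + 3 \cdot 27\right)^{2}}{\left(8 + 27\right)^{2}}\right) 1481 = \left(-1444 + \frac{\left(25 + 81\right)^{2}}{1225}\right) 1481 = \left(-1444 + \frac{106^{2}}{1225}\right) 1481 = \left(-1444 + \frac{1}{1225} \cdot 11236\right) 1481 = \left(-1444 + \frac{11236}{1225}\right) 1481 = \left(- \frac{1757664}{1225}\right) 1481 = - \frac{2603100384}{1225}$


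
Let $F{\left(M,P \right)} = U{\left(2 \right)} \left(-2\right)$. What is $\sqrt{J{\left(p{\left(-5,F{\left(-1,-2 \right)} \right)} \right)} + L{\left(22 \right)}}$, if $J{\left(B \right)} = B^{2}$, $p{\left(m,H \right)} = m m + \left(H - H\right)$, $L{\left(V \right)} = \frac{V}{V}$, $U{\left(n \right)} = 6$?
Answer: $\sqrt{626} \approx 25.02$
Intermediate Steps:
$F{\left(M,P \right)} = -12$ ($F{\left(M,P \right)} = 6 \left(-2\right) = -12$)
$L{\left(V \right)} = 1$
$p{\left(m,H \right)} = m^{2}$ ($p{\left(m,H \right)} = m^{2} + 0 = m^{2}$)
$\sqrt{J{\left(p{\left(-5,F{\left(-1,-2 \right)} \right)} \right)} + L{\left(22 \right)}} = \sqrt{\left(\left(-5\right)^{2}\right)^{2} + 1} = \sqrt{25^{2} + 1} = \sqrt{625 + 1} = \sqrt{626}$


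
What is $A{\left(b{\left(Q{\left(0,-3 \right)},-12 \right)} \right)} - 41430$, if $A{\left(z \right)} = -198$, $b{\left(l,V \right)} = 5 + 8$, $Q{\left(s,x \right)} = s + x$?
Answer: $-41628$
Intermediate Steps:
$b{\left(l,V \right)} = 13$
$A{\left(b{\left(Q{\left(0,-3 \right)},-12 \right)} \right)} - 41430 = -198 - 41430 = -41628$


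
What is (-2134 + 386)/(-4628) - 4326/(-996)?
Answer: 906739/192062 ≈ 4.7211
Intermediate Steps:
(-2134 + 386)/(-4628) - 4326/(-996) = -1748*(-1/4628) - 4326*(-1/996) = 437/1157 + 721/166 = 906739/192062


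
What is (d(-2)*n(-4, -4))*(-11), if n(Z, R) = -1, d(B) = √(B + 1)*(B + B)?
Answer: -44*I ≈ -44.0*I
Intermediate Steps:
d(B) = 2*B*√(1 + B) (d(B) = √(1 + B)*(2*B) = 2*B*√(1 + B))
(d(-2)*n(-4, -4))*(-11) = ((2*(-2)*√(1 - 2))*(-1))*(-11) = ((2*(-2)*√(-1))*(-1))*(-11) = ((2*(-2)*I)*(-1))*(-11) = (-4*I*(-1))*(-11) = (4*I)*(-11) = -44*I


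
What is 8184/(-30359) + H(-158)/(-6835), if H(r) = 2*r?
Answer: -46344196/207503765 ≈ -0.22334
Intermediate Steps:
8184/(-30359) + H(-158)/(-6835) = 8184/(-30359) + (2*(-158))/(-6835) = 8184*(-1/30359) - 316*(-1/6835) = -8184/30359 + 316/6835 = -46344196/207503765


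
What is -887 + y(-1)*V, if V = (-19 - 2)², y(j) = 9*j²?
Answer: 3082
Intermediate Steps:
V = 441 (V = (-21)² = 441)
-887 + y(-1)*V = -887 + (9*(-1)²)*441 = -887 + (9*1)*441 = -887 + 9*441 = -887 + 3969 = 3082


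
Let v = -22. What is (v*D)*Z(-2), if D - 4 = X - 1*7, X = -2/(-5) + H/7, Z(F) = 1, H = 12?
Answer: 682/35 ≈ 19.486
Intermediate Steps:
X = 74/35 (X = -2/(-5) + 12/7 = -2*(-⅕) + 12*(⅐) = ⅖ + 12/7 = 74/35 ≈ 2.1143)
D = -31/35 (D = 4 + (74/35 - 1*7) = 4 + (74/35 - 7) = 4 - 171/35 = -31/35 ≈ -0.88571)
(v*D)*Z(-2) = -22*(-31/35)*1 = (682/35)*1 = 682/35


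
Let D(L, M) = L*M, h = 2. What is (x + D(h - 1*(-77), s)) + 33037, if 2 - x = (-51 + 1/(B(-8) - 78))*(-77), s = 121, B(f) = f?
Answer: 3325629/86 ≈ 38670.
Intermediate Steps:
x = -337627/86 (x = 2 - (-51 + 1/(-8 - 78))*(-77) = 2 - (-51 + 1/(-86))*(-77) = 2 - (-51 - 1/86)*(-77) = 2 - (-4387)*(-77)/86 = 2 - 1*337799/86 = 2 - 337799/86 = -337627/86 ≈ -3925.9)
(x + D(h - 1*(-77), s)) + 33037 = (-337627/86 + (2 - 1*(-77))*121) + 33037 = (-337627/86 + (2 + 77)*121) + 33037 = (-337627/86 + 79*121) + 33037 = (-337627/86 + 9559) + 33037 = 484447/86 + 33037 = 3325629/86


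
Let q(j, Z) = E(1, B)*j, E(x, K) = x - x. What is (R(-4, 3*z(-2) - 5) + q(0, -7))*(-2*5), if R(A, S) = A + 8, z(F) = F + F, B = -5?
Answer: -40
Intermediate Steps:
E(x, K) = 0
z(F) = 2*F
R(A, S) = 8 + A
q(j, Z) = 0 (q(j, Z) = 0*j = 0)
(R(-4, 3*z(-2) - 5) + q(0, -7))*(-2*5) = ((8 - 4) + 0)*(-2*5) = (4 + 0)*(-10) = 4*(-10) = -40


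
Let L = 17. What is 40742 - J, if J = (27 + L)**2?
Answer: 38806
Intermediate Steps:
J = 1936 (J = (27 + 17)**2 = 44**2 = 1936)
40742 - J = 40742 - 1*1936 = 40742 - 1936 = 38806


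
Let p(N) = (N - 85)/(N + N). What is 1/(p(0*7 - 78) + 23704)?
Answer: 156/3697987 ≈ 4.2185e-5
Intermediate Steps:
p(N) = (-85 + N)/(2*N) (p(N) = (-85 + N)/((2*N)) = (-85 + N)*(1/(2*N)) = (-85 + N)/(2*N))
1/(p(0*7 - 78) + 23704) = 1/((-85 + (0*7 - 78))/(2*(0*7 - 78)) + 23704) = 1/((-85 + (0 - 78))/(2*(0 - 78)) + 23704) = 1/((1/2)*(-85 - 78)/(-78) + 23704) = 1/((1/2)*(-1/78)*(-163) + 23704) = 1/(163/156 + 23704) = 1/(3697987/156) = 156/3697987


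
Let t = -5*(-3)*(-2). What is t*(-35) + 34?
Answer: 1084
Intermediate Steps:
t = -30 (t = 15*(-2) = -30)
t*(-35) + 34 = -30*(-35) + 34 = 1050 + 34 = 1084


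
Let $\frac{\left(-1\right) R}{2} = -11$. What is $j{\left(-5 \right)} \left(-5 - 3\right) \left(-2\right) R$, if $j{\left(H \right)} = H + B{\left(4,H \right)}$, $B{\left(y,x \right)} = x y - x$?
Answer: $-7040$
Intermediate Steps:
$R = 22$ ($R = \left(-2\right) \left(-11\right) = 22$)
$B{\left(y,x \right)} = - x + x y$
$j{\left(H \right)} = 4 H$ ($j{\left(H \right)} = H + H \left(-1 + 4\right) = H + H 3 = H + 3 H = 4 H$)
$j{\left(-5 \right)} \left(-5 - 3\right) \left(-2\right) R = 4 \left(-5\right) \left(-5 - 3\right) \left(-2\right) 22 = - 20 \left(\left(-8\right) \left(-2\right)\right) 22 = \left(-20\right) 16 \cdot 22 = \left(-320\right) 22 = -7040$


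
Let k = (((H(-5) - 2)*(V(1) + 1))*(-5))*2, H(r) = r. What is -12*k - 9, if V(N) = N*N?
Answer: -1689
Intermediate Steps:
V(N) = N**2
k = 140 (k = (((-5 - 2)*(1**2 + 1))*(-5))*2 = (-7*(1 + 1)*(-5))*2 = (-7*2*(-5))*2 = -14*(-5)*2 = 70*2 = 140)
-12*k - 9 = -12*140 - 9 = -1680 - 9 = -1689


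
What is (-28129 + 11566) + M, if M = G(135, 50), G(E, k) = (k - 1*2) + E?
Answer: -16380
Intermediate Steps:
G(E, k) = -2 + E + k (G(E, k) = (k - 2) + E = (-2 + k) + E = -2 + E + k)
M = 183 (M = -2 + 135 + 50 = 183)
(-28129 + 11566) + M = (-28129 + 11566) + 183 = -16563 + 183 = -16380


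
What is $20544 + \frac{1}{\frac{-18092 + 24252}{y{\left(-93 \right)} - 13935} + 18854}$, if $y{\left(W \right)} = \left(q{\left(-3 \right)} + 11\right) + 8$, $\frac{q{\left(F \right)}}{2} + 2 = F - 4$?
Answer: $\frac{2698510656439}{131352738} \approx 20544.0$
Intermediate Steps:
$q{\left(F \right)} = -12 + 2 F$ ($q{\left(F \right)} = -4 + 2 \left(F - 4\right) = -4 + 2 \left(-4 + F\right) = -4 + \left(-8 + 2 F\right) = -12 + 2 F$)
$y{\left(W \right)} = 1$ ($y{\left(W \right)} = \left(\left(-12 + 2 \left(-3\right)\right) + 11\right) + 8 = \left(\left(-12 - 6\right) + 11\right) + 8 = \left(-18 + 11\right) + 8 = -7 + 8 = 1$)
$20544 + \frac{1}{\frac{-18092 + 24252}{y{\left(-93 \right)} - 13935} + 18854} = 20544 + \frac{1}{\frac{-18092 + 24252}{1 - 13935} + 18854} = 20544 + \frac{1}{\frac{6160}{-13934} + 18854} = 20544 + \frac{1}{6160 \left(- \frac{1}{13934}\right) + 18854} = 20544 + \frac{1}{- \frac{3080}{6967} + 18854} = 20544 + \frac{1}{\frac{131352738}{6967}} = 20544 + \frac{6967}{131352738} = \frac{2698510656439}{131352738}$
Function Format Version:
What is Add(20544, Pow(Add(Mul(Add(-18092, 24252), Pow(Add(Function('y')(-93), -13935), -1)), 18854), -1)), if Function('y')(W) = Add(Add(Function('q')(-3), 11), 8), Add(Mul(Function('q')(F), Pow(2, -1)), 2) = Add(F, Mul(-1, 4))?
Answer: Rational(2698510656439, 131352738) ≈ 20544.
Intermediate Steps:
Function('q')(F) = Add(-12, Mul(2, F)) (Function('q')(F) = Add(-4, Mul(2, Add(F, Mul(-1, 4)))) = Add(-4, Mul(2, Add(F, -4))) = Add(-4, Mul(2, Add(-4, F))) = Add(-4, Add(-8, Mul(2, F))) = Add(-12, Mul(2, F)))
Function('y')(W) = 1 (Function('y')(W) = Add(Add(Add(-12, Mul(2, -3)), 11), 8) = Add(Add(Add(-12, -6), 11), 8) = Add(Add(-18, 11), 8) = Add(-7, 8) = 1)
Add(20544, Pow(Add(Mul(Add(-18092, 24252), Pow(Add(Function('y')(-93), -13935), -1)), 18854), -1)) = Add(20544, Pow(Add(Mul(Add(-18092, 24252), Pow(Add(1, -13935), -1)), 18854), -1)) = Add(20544, Pow(Add(Mul(6160, Pow(-13934, -1)), 18854), -1)) = Add(20544, Pow(Add(Mul(6160, Rational(-1, 13934)), 18854), -1)) = Add(20544, Pow(Add(Rational(-3080, 6967), 18854), -1)) = Add(20544, Pow(Rational(131352738, 6967), -1)) = Add(20544, Rational(6967, 131352738)) = Rational(2698510656439, 131352738)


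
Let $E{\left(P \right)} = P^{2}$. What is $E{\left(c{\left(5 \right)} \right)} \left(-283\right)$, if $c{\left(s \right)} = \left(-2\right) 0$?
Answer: $0$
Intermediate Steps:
$c{\left(s \right)} = 0$
$E{\left(c{\left(5 \right)} \right)} \left(-283\right) = 0^{2} \left(-283\right) = 0 \left(-283\right) = 0$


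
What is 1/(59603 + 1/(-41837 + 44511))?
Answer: 2674/159378423 ≈ 1.6778e-5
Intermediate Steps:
1/(59603 + 1/(-41837 + 44511)) = 1/(59603 + 1/2674) = 1/(159378423/2674) = 2674/159378423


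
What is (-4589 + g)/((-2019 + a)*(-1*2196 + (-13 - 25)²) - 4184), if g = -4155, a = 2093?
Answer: 1093/7479 ≈ 0.14614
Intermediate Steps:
(-4589 + g)/((-2019 + a)*(-1*2196 + (-13 - 25)²) - 4184) = (-4589 - 4155)/((-2019 + 2093)*(-1*2196 + (-13 - 25)²) - 4184) = -8744/(74*(-2196 + (-38)²) - 4184) = -8744/(74*(-2196 + 1444) - 4184) = -8744/(74*(-752) - 4184) = -8744/(-55648 - 4184) = -8744/(-59832) = -8744*(-1/59832) = 1093/7479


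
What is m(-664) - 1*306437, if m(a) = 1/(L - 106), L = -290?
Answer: -121349053/396 ≈ -3.0644e+5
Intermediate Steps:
m(a) = -1/396 (m(a) = 1/(-290 - 106) = 1/(-396) = -1/396)
m(-664) - 1*306437 = -1/396 - 1*306437 = -1/396 - 306437 = -121349053/396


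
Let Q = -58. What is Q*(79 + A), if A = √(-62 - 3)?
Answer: -4582 - 58*I*√65 ≈ -4582.0 - 467.61*I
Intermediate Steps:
A = I*√65 (A = √(-65) = I*√65 ≈ 8.0623*I)
Q*(79 + A) = -58*(79 + I*√65) = -4582 - 58*I*√65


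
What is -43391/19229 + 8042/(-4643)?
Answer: -356104031/89280247 ≈ -3.9886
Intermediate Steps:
-43391/19229 + 8042/(-4643) = -43391*1/19229 + 8042*(-1/4643) = -43391/19229 - 8042/4643 = -356104031/89280247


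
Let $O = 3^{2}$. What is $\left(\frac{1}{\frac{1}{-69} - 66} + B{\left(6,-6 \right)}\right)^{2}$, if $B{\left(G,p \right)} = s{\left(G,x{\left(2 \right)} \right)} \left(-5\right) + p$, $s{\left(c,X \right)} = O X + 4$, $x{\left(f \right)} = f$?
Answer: $\frac{279258345601}{20748025} \approx 13460.0$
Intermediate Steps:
$O = 9$
$s{\left(c,X \right)} = 4 + 9 X$ ($s{\left(c,X \right)} = 9 X + 4 = 4 + 9 X$)
$B{\left(G,p \right)} = -110 + p$ ($B{\left(G,p \right)} = \left(4 + 9 \cdot 2\right) \left(-5\right) + p = \left(4 + 18\right) \left(-5\right) + p = 22 \left(-5\right) + p = -110 + p$)
$\left(\frac{1}{\frac{1}{-69} - 66} + B{\left(6,-6 \right)}\right)^{2} = \left(\frac{1}{\frac{1}{-69} - 66} - 116\right)^{2} = \left(\frac{1}{- \frac{1}{69} - 66} - 116\right)^{2} = \left(\frac{1}{- \frac{4555}{69}} - 116\right)^{2} = \left(- \frac{69}{4555} - 116\right)^{2} = \left(- \frac{528449}{4555}\right)^{2} = \frac{279258345601}{20748025}$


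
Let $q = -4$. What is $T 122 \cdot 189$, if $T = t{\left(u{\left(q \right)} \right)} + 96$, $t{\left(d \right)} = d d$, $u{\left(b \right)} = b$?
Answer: $2582496$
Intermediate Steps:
$t{\left(d \right)} = d^{2}$
$T = 112$ ($T = \left(-4\right)^{2} + 96 = 16 + 96 = 112$)
$T 122 \cdot 189 = 112 \cdot 122 \cdot 189 = 13664 \cdot 189 = 2582496$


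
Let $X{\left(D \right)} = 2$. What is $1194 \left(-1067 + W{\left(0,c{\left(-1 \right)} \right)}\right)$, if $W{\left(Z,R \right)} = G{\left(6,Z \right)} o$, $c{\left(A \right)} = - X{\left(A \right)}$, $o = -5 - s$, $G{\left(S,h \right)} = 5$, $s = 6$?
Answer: $-1339668$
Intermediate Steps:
$o = -11$ ($o = -5 - 6 = -11$)
$c{\left(A \right)} = -2$ ($c{\left(A \right)} = \left(-1\right) 2 = -2$)
$W{\left(Z,R \right)} = -55$ ($W{\left(Z,R \right)} = 5 \left(-11\right) = -55$)
$1194 \left(-1067 + W{\left(0,c{\left(-1 \right)} \right)}\right) = 1194 \left(-1067 - 55\right) = 1194 \left(-1122\right) = -1339668$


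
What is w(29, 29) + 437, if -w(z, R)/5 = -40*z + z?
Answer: 6092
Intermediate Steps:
w(z, R) = 195*z (w(z, R) = -5*(-40*z + z) = -(-195)*z = 195*z)
w(29, 29) + 437 = 195*29 + 437 = 5655 + 437 = 6092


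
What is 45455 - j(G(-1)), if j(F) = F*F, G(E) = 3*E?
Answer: 45446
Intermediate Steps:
j(F) = F²
45455 - j(G(-1)) = 45455 - (3*(-1))² = 45455 - 1*(-3)² = 45455 - 1*9 = 45455 - 9 = 45446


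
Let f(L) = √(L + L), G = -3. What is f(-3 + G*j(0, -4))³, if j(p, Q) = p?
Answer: -6*I*√6 ≈ -14.697*I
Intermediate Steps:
f(L) = √2*√L (f(L) = √(2*L) = √2*√L)
f(-3 + G*j(0, -4))³ = (√2*√(-3 - 3*0))³ = (√2*√(-3 + 0))³ = (√2*√(-3))³ = (√2*(I*√3))³ = (I*√6)³ = -6*I*√6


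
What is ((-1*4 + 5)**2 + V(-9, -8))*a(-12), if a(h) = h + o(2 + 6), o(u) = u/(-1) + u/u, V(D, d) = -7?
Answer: 114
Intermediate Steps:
o(u) = 1 - u (o(u) = u*(-1) + 1 = -u + 1 = 1 - u)
a(h) = -7 + h (a(h) = h + (1 - (2 + 6)) = h + (1 - 1*8) = h + (1 - 8) = h - 7 = -7 + h)
((-1*4 + 5)**2 + V(-9, -8))*a(-12) = ((-1*4 + 5)**2 - 7)*(-7 - 12) = ((-4 + 5)**2 - 7)*(-19) = (1**2 - 7)*(-19) = (1 - 7)*(-19) = -6*(-19) = 114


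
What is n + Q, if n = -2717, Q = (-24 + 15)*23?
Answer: -2924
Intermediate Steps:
Q = -207 (Q = -9*23 = -207)
n + Q = -2717 - 207 = -2924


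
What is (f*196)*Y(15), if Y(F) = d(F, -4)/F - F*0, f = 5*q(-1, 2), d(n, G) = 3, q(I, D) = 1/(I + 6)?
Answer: 196/5 ≈ 39.200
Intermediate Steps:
q(I, D) = 1/(6 + I)
f = 1 (f = 5/(6 - 1) = 5/5 = 5*(⅕) = 1)
Y(F) = 3/F (Y(F) = 3/F - F*0 = 3/F - 1*0 = 3/F + 0 = 3/F)
(f*196)*Y(15) = (1*196)*(3/15) = 196*(3*(1/15)) = 196*(⅕) = 196/5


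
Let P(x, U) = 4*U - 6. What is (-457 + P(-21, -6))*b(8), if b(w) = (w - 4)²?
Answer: -7792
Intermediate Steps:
b(w) = (-4 + w)²
P(x, U) = -6 + 4*U
(-457 + P(-21, -6))*b(8) = (-457 + (-6 + 4*(-6)))*(-4 + 8)² = (-457 + (-6 - 24))*4² = (-457 - 30)*16 = -487*16 = -7792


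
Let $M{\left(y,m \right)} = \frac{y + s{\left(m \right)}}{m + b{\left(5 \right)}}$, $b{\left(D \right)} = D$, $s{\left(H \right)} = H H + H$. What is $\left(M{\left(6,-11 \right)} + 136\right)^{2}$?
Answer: $\frac{122500}{9} \approx 13611.0$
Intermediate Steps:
$s{\left(H \right)} = H + H^{2}$ ($s{\left(H \right)} = H^{2} + H = H + H^{2}$)
$M{\left(y,m \right)} = \frac{y + m \left(1 + m\right)}{5 + m}$ ($M{\left(y,m \right)} = \frac{y + m \left(1 + m\right)}{m + 5} = \frac{y + m \left(1 + m\right)}{5 + m}$)
$\left(M{\left(6,-11 \right)} + 136\right)^{2} = \left(\frac{6 - 11 \left(1 - 11\right)}{5 - 11} + 136\right)^{2} = \left(\frac{6 - -110}{-6} + 136\right)^{2} = \left(- \frac{6 + 110}{6} + 136\right)^{2} = \left(\left(- \frac{1}{6}\right) 116 + 136\right)^{2} = \left(- \frac{58}{3} + 136\right)^{2} = \left(\frac{350}{3}\right)^{2} = \frac{122500}{9}$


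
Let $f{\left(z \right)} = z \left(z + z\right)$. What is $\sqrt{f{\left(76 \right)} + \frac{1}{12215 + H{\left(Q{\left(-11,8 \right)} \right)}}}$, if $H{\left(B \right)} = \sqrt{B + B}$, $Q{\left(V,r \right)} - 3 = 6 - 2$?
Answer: $\frac{\sqrt{141107681 + 11552 \sqrt{14}}}{\sqrt{12215 + \sqrt{14}}} \approx 107.48$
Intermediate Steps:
$Q{\left(V,r \right)} = 7$ ($Q{\left(V,r \right)} = 3 + \left(6 - 2\right) = 3 + 4 = 7$)
$H{\left(B \right)} = \sqrt{2} \sqrt{B}$ ($H{\left(B \right)} = \sqrt{2 B} = \sqrt{2} \sqrt{B}$)
$f{\left(z \right)} = 2 z^{2}$ ($f{\left(z \right)} = z 2 z = 2 z^{2}$)
$\sqrt{f{\left(76 \right)} + \frac{1}{12215 + H{\left(Q{\left(-11,8 \right)} \right)}}} = \sqrt{2 \cdot 76^{2} + \frac{1}{12215 + \sqrt{2} \sqrt{7}}} = \sqrt{2 \cdot 5776 + \frac{1}{12215 + \sqrt{14}}} = \sqrt{11552 + \frac{1}{12215 + \sqrt{14}}}$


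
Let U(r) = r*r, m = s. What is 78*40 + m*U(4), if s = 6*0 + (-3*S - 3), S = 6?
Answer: 2784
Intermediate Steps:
s = -21 (s = 6*0 + (-3*6 - 3) = 0 + (-18 - 3) = 0 - 21 = -21)
m = -21
U(r) = r²
78*40 + m*U(4) = 78*40 - 21*4² = 3120 - 21*16 = 3120 - 336 = 2784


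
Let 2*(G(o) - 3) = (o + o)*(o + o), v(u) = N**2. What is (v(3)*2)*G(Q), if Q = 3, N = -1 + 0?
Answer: 42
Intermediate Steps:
N = -1
v(u) = 1 (v(u) = (-1)**2 = 1)
G(o) = 3 + 2*o**2 (G(o) = 3 + ((o + o)*(o + o))/2 = 3 + ((2*o)*(2*o))/2 = 3 + (4*o**2)/2 = 3 + 2*o**2)
(v(3)*2)*G(Q) = (1*2)*(3 + 2*3**2) = 2*(3 + 2*9) = 2*(3 + 18) = 2*21 = 42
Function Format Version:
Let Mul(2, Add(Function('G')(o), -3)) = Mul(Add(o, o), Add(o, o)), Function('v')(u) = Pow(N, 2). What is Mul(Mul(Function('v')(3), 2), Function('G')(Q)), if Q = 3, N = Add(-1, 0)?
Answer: 42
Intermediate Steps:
N = -1
Function('v')(u) = 1 (Function('v')(u) = Pow(-1, 2) = 1)
Function('G')(o) = Add(3, Mul(2, Pow(o, 2))) (Function('G')(o) = Add(3, Mul(Rational(1, 2), Mul(Add(o, o), Add(o, o)))) = Add(3, Mul(Rational(1, 2), Mul(Mul(2, o), Mul(2, o)))) = Add(3, Mul(Rational(1, 2), Mul(4, Pow(o, 2)))) = Add(3, Mul(2, Pow(o, 2))))
Mul(Mul(Function('v')(3), 2), Function('G')(Q)) = Mul(Mul(1, 2), Add(3, Mul(2, Pow(3, 2)))) = Mul(2, Add(3, Mul(2, 9))) = Mul(2, Add(3, 18)) = Mul(2, 21) = 42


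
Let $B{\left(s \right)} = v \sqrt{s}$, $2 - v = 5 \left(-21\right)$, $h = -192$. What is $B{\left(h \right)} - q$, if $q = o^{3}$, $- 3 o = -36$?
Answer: $-1728 + 856 i \sqrt{3} \approx -1728.0 + 1482.6 i$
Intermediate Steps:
$o = 12$ ($o = \left(- \frac{1}{3}\right) \left(-36\right) = 12$)
$q = 1728$ ($q = 12^{3} = 1728$)
$v = 107$ ($v = 2 - 5 \left(-21\right) = 2 - -105 = 2 + 105 = 107$)
$B{\left(s \right)} = 107 \sqrt{s}$
$B{\left(h \right)} - q = 107 \sqrt{-192} - 1728 = 107 \cdot 8 i \sqrt{3} - 1728 = 856 i \sqrt{3} - 1728 = -1728 + 856 i \sqrt{3}$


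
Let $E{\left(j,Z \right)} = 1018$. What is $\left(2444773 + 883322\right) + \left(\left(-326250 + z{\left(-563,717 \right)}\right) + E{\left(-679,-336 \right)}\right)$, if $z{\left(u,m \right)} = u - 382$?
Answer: $3001918$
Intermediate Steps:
$z{\left(u,m \right)} = -382 + u$
$\left(2444773 + 883322\right) + \left(\left(-326250 + z{\left(-563,717 \right)}\right) + E{\left(-679,-336 \right)}\right) = \left(2444773 + 883322\right) + \left(\left(-326250 - 945\right) + 1018\right) = 3328095 + \left(\left(-326250 - 945\right) + 1018\right) = 3328095 + \left(-327195 + 1018\right) = 3328095 - 326177 = 3001918$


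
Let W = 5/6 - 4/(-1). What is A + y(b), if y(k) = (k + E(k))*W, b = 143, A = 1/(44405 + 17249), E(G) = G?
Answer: 255679141/184962 ≈ 1382.3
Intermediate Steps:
A = 1/61654 ≈ 1.6220e-5
W = 29/6 (W = 5*(1/6) - 4*(-1) = 5/6 + 4 = 29/6 ≈ 4.8333)
y(k) = 29*k/3 (y(k) = (k + k)*(29/6) = (2*k)*(29/6) = 29*k/3)
A + y(b) = 1/61654 + (29/3)*143 = 1/61654 + 4147/3 = 255679141/184962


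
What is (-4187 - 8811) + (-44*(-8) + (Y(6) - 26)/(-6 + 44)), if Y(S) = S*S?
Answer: -240269/19 ≈ -12646.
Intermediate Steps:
Y(S) = S²
(-4187 - 8811) + (-44*(-8) + (Y(6) - 26)/(-6 + 44)) = (-4187 - 8811) + (-44*(-8) + (6² - 26)/(-6 + 44)) = -12998 + (352 + (36 - 26)/38) = -12998 + (352 + 10*(1/38)) = -12998 + (352 + 5/19) = -12998 + 6693/19 = -240269/19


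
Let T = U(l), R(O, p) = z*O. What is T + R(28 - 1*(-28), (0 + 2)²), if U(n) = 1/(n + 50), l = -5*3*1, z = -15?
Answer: -29399/35 ≈ -839.97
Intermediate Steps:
R(O, p) = -15*O
l = -15 (l = -15*1 = -15)
U(n) = 1/(50 + n)
T = 1/35 (T = 1/(50 - 15) = 1/35 ≈ 0.028571)
T + R(28 - 1*(-28), (0 + 2)²) = 1/35 - 15*(28 - 1*(-28)) = 1/35 - 15*(28 + 28) = 1/35 - 15*56 = 1/35 - 840 = -29399/35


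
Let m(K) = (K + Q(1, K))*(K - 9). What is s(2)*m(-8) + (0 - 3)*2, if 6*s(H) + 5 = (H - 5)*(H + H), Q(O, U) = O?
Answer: -2059/6 ≈ -343.17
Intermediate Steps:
m(K) = (1 + K)*(-9 + K) (m(K) = (K + 1)*(K - 9) = (1 + K)*(-9 + K))
s(H) = -⅚ + H*(-5 + H)/3 (s(H) = -⅚ + ((H - 5)*(H + H))/6 = -⅚ + ((-5 + H)*(2*H))/6 = -⅚ + (2*H*(-5 + H))/6 = -⅚ + H*(-5 + H)/3)
s(2)*m(-8) + (0 - 3)*2 = (-⅚ - 5/3*2 + (⅓)*2²)*(-9 + (-8)² - 8*(-8)) + (0 - 3)*2 = (-⅚ - 10/3 + (⅓)*4)*(-9 + 64 + 64) - 3*2 = (-⅚ - 10/3 + 4/3)*119 - 6 = -17/6*119 - 6 = -2023/6 - 6 = -2059/6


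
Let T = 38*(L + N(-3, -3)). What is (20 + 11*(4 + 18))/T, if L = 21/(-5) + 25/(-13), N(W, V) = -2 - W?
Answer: -8515/6327 ≈ -1.3458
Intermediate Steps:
L = -398/65 (L = 21*(-⅕) + 25*(-1/13) = -21/5 - 25/13 = -398/65 ≈ -6.1231)
T = -12654/65 (T = 38*(-398/65 + (-2 - 1*(-3))) = 38*(-398/65 + (-2 + 3)) = 38*(-398/65 + 1) = 38*(-333/65) = -12654/65 ≈ -194.68)
(20 + 11*(4 + 18))/T = (20 + 11*(4 + 18))/(-12654/65) = (20 + 11*22)*(-65/12654) = (20 + 242)*(-65/12654) = 262*(-65/12654) = -8515/6327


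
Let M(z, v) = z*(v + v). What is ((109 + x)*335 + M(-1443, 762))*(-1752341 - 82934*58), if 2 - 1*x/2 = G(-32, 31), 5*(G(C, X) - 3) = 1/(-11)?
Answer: 156161710285799/11 ≈ 1.4197e+13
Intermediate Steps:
G(C, X) = 164/55 (G(C, X) = 3 + (1/5)/(-11) = 3 + (1/5)*(-1/11) = 3 - 1/55 = 164/55)
M(z, v) = 2*v*z (M(z, v) = z*(2*v) = 2*v*z)
x = -108/55 (x = 4 - 2*164/55 = 4 - 328/55 = -108/55 ≈ -1.9636)
((109 + x)*335 + M(-1443, 762))*(-1752341 - 82934*58) = ((109 - 108/55)*335 + 2*762*(-1443))*(-1752341 - 82934*58) = ((5887/55)*335 - 2199132)*(-1752341 - 4810172) = (394429/11 - 2199132)*(-6562513) = -23796023/11*(-6562513) = 156161710285799/11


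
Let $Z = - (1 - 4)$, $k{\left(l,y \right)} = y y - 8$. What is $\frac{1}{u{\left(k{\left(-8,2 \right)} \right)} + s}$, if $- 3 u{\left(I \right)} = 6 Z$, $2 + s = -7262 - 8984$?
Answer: $- \frac{1}{16254} \approx -6.1523 \cdot 10^{-5}$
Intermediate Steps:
$k{\left(l,y \right)} = -8 + y^{2}$ ($k{\left(l,y \right)} = y^{2} - 8 = -8 + y^{2}$)
$Z = 3$ ($Z = \left(-1\right) \left(-3\right) = 3$)
$s = -16248$ ($s = -2 - 16246 = -16248$)
$u{\left(I \right)} = -6$ ($u{\left(I \right)} = - \frac{6 \cdot 3}{3} = \left(- \frac{1}{3}\right) 18 = -6$)
$\frac{1}{u{\left(k{\left(-8,2 \right)} \right)} + s} = \frac{1}{-6 - 16248} = \frac{1}{-16254} = - \frac{1}{16254}$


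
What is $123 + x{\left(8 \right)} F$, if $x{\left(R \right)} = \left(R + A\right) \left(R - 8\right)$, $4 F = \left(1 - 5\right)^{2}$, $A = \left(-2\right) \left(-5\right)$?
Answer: $123$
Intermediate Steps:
$A = 10$
$F = 4$ ($F = \frac{\left(1 - 5\right)^{2}}{4} = \frac{\left(-4\right)^{2}}{4} = \frac{1}{4} \cdot 16 = 4$)
$x{\left(R \right)} = \left(-8 + R\right) \left(10 + R\right)$ ($x{\left(R \right)} = \left(R + 10\right) \left(R - 8\right) = \left(10 + R\right) \left(-8 + R\right) = \left(-8 + R\right) \left(10 + R\right)$)
$123 + x{\left(8 \right)} F = 123 + \left(-80 + 8^{2} + 2 \cdot 8\right) 4 = 123 + \left(-80 + 64 + 16\right) 4 = 123 + 0 \cdot 4 = 123 + 0 = 123$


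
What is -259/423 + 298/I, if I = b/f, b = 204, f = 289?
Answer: 356635/846 ≈ 421.55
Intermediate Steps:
I = 12/17 (I = 204/289 = 204*(1/289) = 12/17 ≈ 0.70588)
-259/423 + 298/I = -259/423 + 298/(12/17) = -259*1/423 + 298*(17/12) = -259/423 + 2533/6 = 356635/846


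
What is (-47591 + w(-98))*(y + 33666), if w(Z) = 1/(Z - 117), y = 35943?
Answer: -712243882194/215 ≈ -3.3128e+9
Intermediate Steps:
w(Z) = 1/(-117 + Z)
(-47591 + w(-98))*(y + 33666) = (-47591 + 1/(-117 - 98))*(35943 + 33666) = (-47591 + 1/(-215))*69609 = (-47591 - 1/215)*69609 = -10232066/215*69609 = -712243882194/215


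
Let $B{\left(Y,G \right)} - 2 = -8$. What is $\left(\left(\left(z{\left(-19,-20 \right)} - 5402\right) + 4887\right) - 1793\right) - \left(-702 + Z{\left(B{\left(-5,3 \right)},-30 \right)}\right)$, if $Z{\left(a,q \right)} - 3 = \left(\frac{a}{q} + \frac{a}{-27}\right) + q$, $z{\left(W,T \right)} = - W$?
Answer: $- \frac{70219}{45} \approx -1560.4$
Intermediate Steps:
$B{\left(Y,G \right)} = -6$ ($B{\left(Y,G \right)} = 2 - 8 = -6$)
$Z{\left(a,q \right)} = 3 + q - \frac{a}{27} + \frac{a}{q}$ ($Z{\left(a,q \right)} = 3 + \left(\left(\frac{a}{q} + \frac{a}{-27}\right) + q\right) = 3 + \left(\left(\frac{a}{q} + a \left(- \frac{1}{27}\right)\right) + q\right) = 3 - \left(- q + \frac{a}{27} - \frac{a}{q}\right) = 3 + \left(q - \frac{a}{27} + \frac{a}{q}\right) = 3 + q - \frac{a}{27} + \frac{a}{q}$)
$\left(\left(\left(z{\left(-19,-20 \right)} - 5402\right) + 4887\right) - 1793\right) - \left(-702 + Z{\left(B{\left(-5,3 \right)},-30 \right)}\right) = \left(\left(\left(\left(-1\right) \left(-19\right) - 5402\right) + 4887\right) - 1793\right) - \left(-729 + \frac{1}{5} + \frac{2}{9}\right) = \left(\left(\left(19 - 5402\right) + 4887\right) - 1793\right) + \left(702 - \left(3 - 30 + \frac{2}{9} - - \frac{1}{5}\right)\right) = \left(\left(-5383 + 4887\right) - 1793\right) + \left(702 - \left(3 - 30 + \frac{2}{9} + \frac{1}{5}\right)\right) = \left(-496 - 1793\right) + \left(702 - - \frac{1196}{45}\right) = -2289 + \left(702 + \frac{1196}{45}\right) = -2289 + \frac{32786}{45} = - \frac{70219}{45}$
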